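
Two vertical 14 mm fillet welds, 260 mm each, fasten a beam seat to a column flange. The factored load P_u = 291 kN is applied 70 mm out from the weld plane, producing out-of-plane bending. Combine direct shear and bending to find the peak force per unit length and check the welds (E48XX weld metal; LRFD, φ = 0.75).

E48XX → F_EXX = 480 MPa.
L_w = 2 × 260 = 520 mm; section modulus (unit throat) S = 2 × L²/6 = 22530 mm².
Direct shear f_v = P/L_w = 291×10³/520 = 559.6 N/mm.
Moment M = P × e = 291×10³ × 70 = 20370000 N·mm; bending f_b = M/S = 904 N/mm.
f_max = √(f_v² + f_b²) = √(559.6² + 904²) = 1063 N/mm.
φr_n = 0.75 × 0.6 × 480 × (0.707 × 14) = 2138 N/mm → adequate.

f_max ≈ 1060 N/mm; adequate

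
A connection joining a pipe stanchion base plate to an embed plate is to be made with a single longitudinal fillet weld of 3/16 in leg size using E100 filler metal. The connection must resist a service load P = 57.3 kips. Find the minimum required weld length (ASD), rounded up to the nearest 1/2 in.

L = 14.5 in

E100XX → F_EXX = 100 ksi.
Throat t_e = 0.707 × 0.1875 = 0.1326 in.
r_n/Ω = (0.6 × 100 × 0.1326) / 2.0 = 3.977 kip/in.
L_req = P / (r_n/Ω) = 57.3 / 3.977 = 14.41 in total.
Round up → use L = 14.5 in.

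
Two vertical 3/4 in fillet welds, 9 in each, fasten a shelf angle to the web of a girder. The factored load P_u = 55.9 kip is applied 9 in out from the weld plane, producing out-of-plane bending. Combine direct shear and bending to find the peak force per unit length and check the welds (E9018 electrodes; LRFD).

f_max ≈ 18.9 kip/in; adequate

E90XX → F_EXX = 90 ksi.
L_w = 2 × 9 = 18 in; section modulus (unit throat) S = 2 × L²/6 = 27 in².
Direct shear f_v = P/L_w = 55.9/18 = 3.106 kip/in.
Moment M = P × e = 55.9 × 9 = 503.1 kip·in; bending f_b = M/S = 18.63 kip/in.
f_max = √(f_v² + f_b²) = √(3.106² + 18.63²) = 18.89 kip/in.
φr_n = 0.75 × 0.6 × 90 × (0.707 × 0.75) = 21.48 kip/in → adequate.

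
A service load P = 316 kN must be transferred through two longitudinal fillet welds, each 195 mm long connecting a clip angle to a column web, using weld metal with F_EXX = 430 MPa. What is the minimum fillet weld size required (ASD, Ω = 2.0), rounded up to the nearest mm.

w = 9 mm

Total weld length L = 390 mm.
Required throat t_e = P × Ω / (0.6 F_EXX × L) = 316 × 2.0 / (0.6 × 430 × 390 × 10⁻³) = 6.281 mm.
Required leg w = t_e / 0.707 = 8.884 mm → use 9 mm.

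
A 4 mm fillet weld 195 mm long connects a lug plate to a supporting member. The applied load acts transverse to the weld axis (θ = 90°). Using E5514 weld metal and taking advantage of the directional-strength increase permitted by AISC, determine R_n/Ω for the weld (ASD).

E55XX → F_EXX = 550 MPa.
t_e = 0.707 × 4 = 2.828 mm; A_we = 2.828 × 195 = 551.5 mm².
Directional factor: 1.0 + 0.5 sin^1.5(90°) = 1.5.
F_nw = 0.6 × 550 × 1.5 = 495 MPa.
R_n/Ω = (495 × 551.5) / 2.0 × 10⁻³ = 136.5 kN.

R_n/Ω ≈ 136 kN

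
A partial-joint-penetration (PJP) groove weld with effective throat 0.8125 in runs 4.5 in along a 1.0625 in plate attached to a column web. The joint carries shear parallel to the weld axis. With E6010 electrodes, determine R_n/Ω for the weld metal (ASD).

R_n/Ω ≈ 65.8 kips

E60XX → F_EXX = 60 ksi.
Effective throat (given) t_e = 0.8125 in.
A_we = 0.8125 × 4.5 = 3.656 in².
F_nw = 0.6 F_EXX = 36 ksi.
R_n/Ω = (36 × 3.656) / 2.0 = 65.81 kips.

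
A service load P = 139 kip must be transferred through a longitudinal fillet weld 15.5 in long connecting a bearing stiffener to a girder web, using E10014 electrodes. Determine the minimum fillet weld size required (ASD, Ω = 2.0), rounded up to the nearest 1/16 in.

E100XX → F_EXX = 100 ksi.
Total weld length L = 15.5 in.
Required throat t_e = P × Ω / (0.6 F_EXX × L) = 139 × 2.0 / (0.6 × 100 × 15.5) = 0.2989 in.
Required leg w = t_e / 0.707 = 0.4228 in → use 7/16 in.

w = 7/16 in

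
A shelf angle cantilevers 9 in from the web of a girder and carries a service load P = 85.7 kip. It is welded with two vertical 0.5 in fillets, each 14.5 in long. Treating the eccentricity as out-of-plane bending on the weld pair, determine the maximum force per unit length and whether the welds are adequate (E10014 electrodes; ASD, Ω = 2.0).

E100XX → F_EXX = 100 ksi.
L_w = 2 × 14.5 = 29 in; section modulus (unit throat) S = 2 × L²/6 = 70.08 in².
Direct shear f_v = P/L_w = 85.7/29 = 2.955 kip/in.
Moment M = P × e = 85.7 × 9 = 771.3 kip·in; bending f_b = M/S = 11.01 kip/in.
f_max = √(f_v² + f_b²) = √(2.955² + 11.01²) = 11.4 kip/in.
r_n/Ω = (1/2.0) × 0.6 × 100 × (0.707 × 0.5) = 10.6 kip/in → NOT adequate.

f_max ≈ 11.4 kip/in; NOT adequate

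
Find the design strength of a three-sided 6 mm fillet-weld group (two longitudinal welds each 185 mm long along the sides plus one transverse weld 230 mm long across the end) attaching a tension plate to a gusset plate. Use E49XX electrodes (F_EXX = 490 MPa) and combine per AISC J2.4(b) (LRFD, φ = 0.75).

t_e = 0.707 × 6 = 4.242 mm.
R_nwl = 0.6 × 490 × 4.242 × 370 × 10⁻³ = 461.4 kN (longitudinal, 2 welds).
R_nwt = 0.6 × 490 × 4.242 × 230 × 10⁻³ = 286.8 kN (transverse, base value).
(i) R_nwl + R_nwt = 748.3 kN; (ii) 0.85 R_nwl + 1.5 R_nwt = 822.5 kN.
R_n = max = 822.5 kN [governs: (ii)]; φR_n = 616.9 kN.

φR_n ≈ 617 kN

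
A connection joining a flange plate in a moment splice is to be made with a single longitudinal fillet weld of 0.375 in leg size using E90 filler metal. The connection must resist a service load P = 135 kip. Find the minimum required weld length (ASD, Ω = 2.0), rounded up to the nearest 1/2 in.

L = 19 in

E90XX → F_EXX = 90 ksi.
Throat t_e = 0.707 × 0.375 = 0.2651 in.
r_n/Ω = (0.6 × 90 × 0.2651) / 2.0 = 7.158 kip/in.
L_req = P / (r_n/Ω) = 135 / 7.158 = 18.86 in total.
Round up → use L = 19 in.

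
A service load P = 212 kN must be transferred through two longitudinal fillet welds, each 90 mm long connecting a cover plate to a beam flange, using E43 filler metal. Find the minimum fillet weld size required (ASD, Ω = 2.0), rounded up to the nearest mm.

w = 13 mm

E43XX → F_EXX = 430 MPa.
Total weld length L = 180 mm.
Required throat t_e = P × Ω / (0.6 F_EXX × L) = 212 × 2.0 / (0.6 × 430 × 180 × 10⁻³) = 9.13 mm.
Required leg w = t_e / 0.707 = 12.91 mm → use 13 mm.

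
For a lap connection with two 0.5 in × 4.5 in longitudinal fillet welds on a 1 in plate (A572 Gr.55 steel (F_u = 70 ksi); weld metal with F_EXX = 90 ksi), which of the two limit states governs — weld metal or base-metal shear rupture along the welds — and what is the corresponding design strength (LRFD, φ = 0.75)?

t_e = 0.707 × 0.5 = 0.3535 in; L = 9 in.
Weld metal: φR_n = 0.75 × 0.6 × 90 × 0.3535 × 9 = 128.9 kips.
Base metal (shear rupture): φR_n = 0.75 × 0.6 × 70 × 1 × 9 = 283.5 kips.
Governing: weld metal.

φR_n ≈ 129 kips (weld metal governs)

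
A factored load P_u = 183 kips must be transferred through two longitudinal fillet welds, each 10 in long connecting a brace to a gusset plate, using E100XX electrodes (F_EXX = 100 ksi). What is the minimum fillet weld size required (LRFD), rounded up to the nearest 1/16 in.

w = 5/16 in

Total weld length L = 20 in.
Required throat t_e = P_u / (φ × 0.6 F_EXX × L) = 183 / (0.75 × 0.6 × 100 × 20) = 0.2033 in.
Required leg w = t_e / 0.707 = 0.2876 in → use 5/16 in.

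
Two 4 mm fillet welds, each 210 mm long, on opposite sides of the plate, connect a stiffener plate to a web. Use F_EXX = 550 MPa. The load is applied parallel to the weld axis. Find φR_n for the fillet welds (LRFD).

Effective throat t_e = 0.707 × 4 = 2.828 mm.
Total length L = 420 mm; A_we = 2.828 × 420 = 1188 mm².
F_nw = 0.6 F_EXX = 0.6 × 550 = 330 MPa.
φR_n = 0.75 × 330 × 1188 × 10⁻³ = 294 kN.

φR_n ≈ 294 kN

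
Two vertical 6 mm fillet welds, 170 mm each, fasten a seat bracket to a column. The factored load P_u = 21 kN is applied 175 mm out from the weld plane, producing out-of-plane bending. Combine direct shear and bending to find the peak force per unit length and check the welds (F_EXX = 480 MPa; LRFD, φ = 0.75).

f_max ≈ 386 N/mm; adequate

L_w = 2 × 170 = 340 mm; section modulus (unit throat) S = 2 × L²/6 = 9633 mm².
Direct shear f_v = P/L_w = 21×10³/340 = 61.76 N/mm.
Moment M = P × e = 21×10³ × 175 = 3675000 N·mm; bending f_b = M/S = 381.5 N/mm.
f_max = √(f_v² + f_b²) = √(61.76² + 381.5²) = 386.5 N/mm.
φr_n = 0.75 × 0.6 × 480 × (0.707 × 6) = 916.3 N/mm → adequate.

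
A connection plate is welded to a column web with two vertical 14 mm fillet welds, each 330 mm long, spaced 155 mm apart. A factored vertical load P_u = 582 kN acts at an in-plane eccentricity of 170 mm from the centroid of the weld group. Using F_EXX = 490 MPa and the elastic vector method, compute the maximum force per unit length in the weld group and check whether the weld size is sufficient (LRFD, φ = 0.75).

Total weld length L_w = 660 mm. Treat welds as unit-width lines.
Polar moment about centroid: J = 2[d³/12 + d(b/2)²] = 2[330³/12 + 330×77.5²] = 9954000 mm³.
Direct shear f_v = P/L_w = 582×10³ / 660 = 881.8 N/mm (vertical).
Torsion M = P·e = 582×10³ × 170 = 98940000 N·mm.
Critical point at (x, y) = (77.5, 165) from centroid. f_tx = M·y/J = 1640 N/mm; f_ty = M·x/J = 770.4 N/mm.
Resultant f_max = √[f_tx² + (f_v + f_ty)²] = √[1640² + (881.8 + 770.4)²] = 2328 N/mm.
Capacity per unit length: φr_n = 0.75 × 0.6 × 490 × (0.707 × 14) = 2183 N/mm.
2328 > 2183 → NOT adequate.

f_max ≈ 2330 N/mm; NOT adequate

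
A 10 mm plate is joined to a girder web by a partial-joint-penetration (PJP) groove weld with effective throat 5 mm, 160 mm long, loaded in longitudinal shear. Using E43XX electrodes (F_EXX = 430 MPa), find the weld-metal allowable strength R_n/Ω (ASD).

Effective throat (given) t_e = 5 mm.
A_we = 5 × 160 = 800 mm².
F_nw = 0.6 F_EXX = 258 MPa.
R_n/Ω = (258 × 800) / 2.0 × 10⁻³ = 103.2 kN.

R_n/Ω ≈ 103 kN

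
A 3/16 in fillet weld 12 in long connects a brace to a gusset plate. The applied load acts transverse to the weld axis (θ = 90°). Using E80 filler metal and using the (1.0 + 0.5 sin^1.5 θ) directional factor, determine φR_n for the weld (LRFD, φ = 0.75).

E80XX → F_EXX = 80 ksi.
t_e = 0.707 × 0.1875 = 0.1326 in; A_we = 0.1326 × 12 = 1.591 in².
Directional factor: 1.0 + 0.5 sin^1.5(90°) = 1.5.
F_nw = 0.6 × 80 × 1.5 = 72 ksi.
φR_n = 0.75 × 72 × 1.591 = 85.9 kip.

φR_n ≈ 85.9 kip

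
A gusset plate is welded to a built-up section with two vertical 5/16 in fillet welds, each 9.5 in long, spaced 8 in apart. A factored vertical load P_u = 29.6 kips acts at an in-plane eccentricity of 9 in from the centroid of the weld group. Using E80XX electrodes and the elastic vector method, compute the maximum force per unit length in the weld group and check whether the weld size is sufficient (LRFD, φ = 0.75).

E80XX → F_EXX = 80 ksi.
Total weld length L_w = 19 in. Treat welds as unit-width lines.
Polar moment about centroid: J = 2[d³/12 + d(b/2)²] = 2[9.5³/12 + 9.5×4²] = 446.9 in³.
Direct shear f_v = P/L_w = 29.6 / 19 = 1.558 kip/in (vertical).
Torsion M = P·e = 29.6 × 9 = 266.4 kip·in.
Critical point at (x, y) = (4, 4.75) from centroid. f_tx = M·y/J = 2.832 kip/in; f_ty = M·x/J = 2.384 kip/in.
Resultant f_max = √[f_tx² + (f_v + f_ty)²] = √[2.832² + (1.558 + 2.384)²] = 4.854 kip/in.
Capacity per unit length: φr_n = 0.75 × 0.6 × 80 × (0.707 × 0.3125) = 7.954 kip/in.
4.854 ≤ 7.954 → adequate.

f_max ≈ 4.85 kip/in; adequate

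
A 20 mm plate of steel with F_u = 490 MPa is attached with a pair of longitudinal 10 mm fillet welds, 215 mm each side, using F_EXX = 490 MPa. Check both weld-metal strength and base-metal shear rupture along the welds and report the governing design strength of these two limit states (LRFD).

φR_n ≈ 670 kN (weld metal governs)

t_e = 0.707 × 10 = 7.07 mm; L = 430 mm.
Weld metal: φR_n = 0.75 × 0.6 × 490 × 7.07 × 430 × 10⁻³ = 670.3 kN.
Base metal (shear rupture): φR_n = 0.75 × 0.6 × 490 × 20 × 430 × 10⁻³ = 1896 kN.
Governing: weld metal.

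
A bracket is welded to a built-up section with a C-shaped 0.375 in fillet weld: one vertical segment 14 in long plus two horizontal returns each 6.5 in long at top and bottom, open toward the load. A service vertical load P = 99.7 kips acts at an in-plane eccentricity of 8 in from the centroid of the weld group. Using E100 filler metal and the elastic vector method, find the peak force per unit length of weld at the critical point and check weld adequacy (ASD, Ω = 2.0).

f_max ≈ 9.57 kip/in; NOT adequate

E100XX → F_EXX = 100 ksi.
Total weld length L_w = 27 in. Treat welds as unit-width lines.
Centroid: x̄ = 2×6.5×3.25 / 27 = 1.565 in from the vertical weld.
Polar moment about centroid: J = I_x + I_y = [14³/12 + 2×6.5×7²] + [14×1.565² + 2(6.5³/12 + 6.5×1.685²)] = 982.6 in³.
Direct shear f_v = P/L_w = 99.7 / 27 = 3.693 kip/in (vertical).
Torsion M = P·e = 99.7 × 8 = 797.6 kip·in.
Critical point at (x, y) = (4.935, 7) from centroid. f_tx = M·y/J = 5.682 kip/in; f_ty = M·x/J = 4.006 kip/in.
Resultant f_max = √[f_tx² + (f_v + f_ty)²] = √[5.682² + (3.693 + 4.006)²] = 9.568 kip/in.
Capacity per unit length: r_n/Ω = (1/2.0) × 0.6 × 100 × (0.707 × 0.375) = 7.954 kip/in.
9.568 > 7.954 → NOT adequate.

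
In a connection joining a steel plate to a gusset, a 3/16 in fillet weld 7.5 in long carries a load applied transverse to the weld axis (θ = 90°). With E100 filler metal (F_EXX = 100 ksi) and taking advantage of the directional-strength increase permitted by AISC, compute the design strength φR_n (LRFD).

φR_n ≈ 67.1 kips

t_e = 0.707 × 0.1875 = 0.1326 in; A_we = 0.1326 × 7.5 = 0.9942 in².
Directional factor: 1.0 + 0.5 sin^1.5(90°) = 1.5.
F_nw = 0.6 × 100 × 1.5 = 90 ksi.
φR_n = 0.75 × 90 × 0.9942 = 67.11 kips.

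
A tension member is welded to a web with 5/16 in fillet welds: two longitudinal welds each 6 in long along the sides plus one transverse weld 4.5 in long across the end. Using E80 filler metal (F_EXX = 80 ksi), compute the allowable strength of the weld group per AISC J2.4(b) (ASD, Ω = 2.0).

t_e = 0.707 × 0.3125 = 0.2209 in.
R_nwl = 0.6 × 80 × 0.2209 × 12 = 127.3 kips (longitudinal, 2 welds).
R_nwt = 0.6 × 80 × 0.2209 × 4.5 = 47.72 kips (transverse, base value).
(i) R_nwl + R_nwt = 175 kips; (ii) 0.85 R_nwl + 1.5 R_nwt = 179.8 kips.
R_n = max = 179.8 kips [governs: (ii)]; R_n/Ω = 89.88 kips.

R_n/Ω ≈ 89.9 kips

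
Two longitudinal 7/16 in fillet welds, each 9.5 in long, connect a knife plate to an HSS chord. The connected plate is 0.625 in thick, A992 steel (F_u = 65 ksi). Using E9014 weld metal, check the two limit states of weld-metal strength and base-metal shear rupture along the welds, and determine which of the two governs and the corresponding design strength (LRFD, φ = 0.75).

E90XX → F_EXX = 90 ksi.
t_e = 0.707 × 0.4375 = 0.3093 in; L = 19 in.
Weld metal: φR_n = 0.75 × 0.6 × 90 × 0.3093 × 19 = 238 kips.
Base metal (shear rupture): φR_n = 0.75 × 0.6 × 65 × 0.625 × 19 = 347.3 kips.
Governing: weld metal.

φR_n ≈ 238 kips (weld metal governs)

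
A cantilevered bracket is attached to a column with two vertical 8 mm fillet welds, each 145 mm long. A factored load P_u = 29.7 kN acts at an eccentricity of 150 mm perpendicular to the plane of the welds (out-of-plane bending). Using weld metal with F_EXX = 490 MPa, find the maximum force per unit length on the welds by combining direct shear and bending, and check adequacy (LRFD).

f_max ≈ 644 N/mm; adequate

L_w = 2 × 145 = 290 mm; section modulus (unit throat) S = 2 × L²/6 = 7008 mm².
Direct shear f_v = P/L_w = 29.7×10³/290 = 102.4 N/mm.
Moment M = P × e = 29.7×10³ × 150 = 4455000 N·mm; bending f_b = M/S = 635.7 N/mm.
f_max = √(f_v² + f_b²) = √(102.4² + 635.7²) = 643.9 N/mm.
φr_n = 0.75 × 0.6 × 490 × (0.707 × 8) = 1247 N/mm → adequate.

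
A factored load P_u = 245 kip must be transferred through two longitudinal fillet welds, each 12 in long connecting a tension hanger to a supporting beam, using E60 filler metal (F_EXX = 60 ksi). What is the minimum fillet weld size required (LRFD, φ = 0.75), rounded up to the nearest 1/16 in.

Total weld length L = 24 in.
Required throat t_e = P_u / (φ × 0.6 F_EXX × L) = 245 / (0.75 × 0.6 × 60 × 24) = 0.3781 in.
Required leg w = t_e / 0.707 = 0.5348 in → use 9/16 in.

w = 9/16 in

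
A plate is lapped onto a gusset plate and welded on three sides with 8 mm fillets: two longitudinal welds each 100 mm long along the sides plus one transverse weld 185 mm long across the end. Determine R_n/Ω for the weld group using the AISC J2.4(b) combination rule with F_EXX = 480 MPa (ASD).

R_n/Ω ≈ 364 kN

t_e = 0.707 × 8 = 5.656 mm.
R_nwl = 0.6 × 480 × 5.656 × 200 × 10⁻³ = 325.8 kN (longitudinal, 2 welds).
R_nwt = 0.6 × 480 × 5.656 × 185 × 10⁻³ = 301.4 kN (transverse, base value).
(i) R_nwl + R_nwt = 627.1 kN; (ii) 0.85 R_nwl + 1.5 R_nwt = 728.9 kN.
R_n = max = 728.9 kN [governs: (ii)]; R_n/Ω = 364.5 kN.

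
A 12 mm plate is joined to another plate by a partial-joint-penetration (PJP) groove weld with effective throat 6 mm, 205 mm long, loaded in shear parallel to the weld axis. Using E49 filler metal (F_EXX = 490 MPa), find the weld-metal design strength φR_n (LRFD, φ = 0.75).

φR_n ≈ 271 kN

Effective throat (given) t_e = 6 mm.
A_we = 6 × 205 = 1230 mm².
F_nw = 0.6 F_EXX = 294 MPa.
φR_n = 0.75 × 294 × 1230 × 10⁻³ = 271.2 kN.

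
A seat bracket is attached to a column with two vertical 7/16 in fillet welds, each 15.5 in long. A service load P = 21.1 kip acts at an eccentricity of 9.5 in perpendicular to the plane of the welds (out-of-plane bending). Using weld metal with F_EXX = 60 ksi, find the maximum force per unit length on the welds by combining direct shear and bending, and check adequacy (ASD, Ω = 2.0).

L_w = 2 × 15.5 = 31 in; section modulus (unit throat) S = 2 × L²/6 = 80.08 in².
Direct shear f_v = P/L_w = 21.1/31 = 0.6806 kip/in.
Moment M = P × e = 21.1 × 9.5 = 200.45 kip·in; bending f_b = M/S = 2.503 kip/in.
f_max = √(f_v² + f_b²) = √(0.6806² + 2.503²) = 2.594 kip/in.
r_n/Ω = (1/2.0) × 0.6 × 60 × (0.707 × 0.4375) = 5.568 kip/in → adequate.

f_max ≈ 2.59 kip/in; adequate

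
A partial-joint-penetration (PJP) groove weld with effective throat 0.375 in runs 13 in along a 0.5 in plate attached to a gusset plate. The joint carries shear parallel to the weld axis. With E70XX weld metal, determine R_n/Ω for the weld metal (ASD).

E70XX → F_EXX = 70 ksi.
Effective throat (given) t_e = 0.375 in.
A_we = 0.375 × 13 = 4.875 in².
F_nw = 0.6 F_EXX = 42 ksi.
R_n/Ω = (42 × 4.875) / 2.0 = 102.4 kips.

R_n/Ω ≈ 102 kips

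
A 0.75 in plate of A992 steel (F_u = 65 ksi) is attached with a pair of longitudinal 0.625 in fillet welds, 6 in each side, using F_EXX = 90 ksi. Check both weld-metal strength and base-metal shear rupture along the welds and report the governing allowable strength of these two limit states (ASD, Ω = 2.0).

R_n/Ω ≈ 143 kips (weld metal governs)

t_e = 0.707 × 0.625 = 0.4419 in; L = 12 in.
Weld metal: R_n/Ω = (1/2.0) × 0.6 × 90 × 0.4419 × 12 = 143.2 kips.
Base metal (shear rupture): R_n/Ω = (1/2.0) × 0.6 × 65 × 0.75 × 12 = 175.5 kips.
Governing: weld metal.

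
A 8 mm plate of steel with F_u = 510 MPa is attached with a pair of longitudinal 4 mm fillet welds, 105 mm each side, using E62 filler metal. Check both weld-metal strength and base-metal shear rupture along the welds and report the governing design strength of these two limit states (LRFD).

E62XX → F_EXX = 620 MPa.
t_e = 0.707 × 4 = 2.828 mm; L = 210 mm.
Weld metal: φR_n = 0.75 × 0.6 × 620 × 2.828 × 210 × 10⁻³ = 165.7 kN.
Base metal (shear rupture): φR_n = 0.75 × 0.6 × 510 × 8 × 210 × 10⁻³ = 385.6 kN.
Governing: weld metal.

φR_n ≈ 166 kN (weld metal governs)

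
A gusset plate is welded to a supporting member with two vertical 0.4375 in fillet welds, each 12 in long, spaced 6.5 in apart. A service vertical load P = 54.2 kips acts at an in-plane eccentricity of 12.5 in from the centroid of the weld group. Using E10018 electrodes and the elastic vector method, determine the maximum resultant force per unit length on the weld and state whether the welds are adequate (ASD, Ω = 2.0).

f_max ≈ 9.82 kip/in; NOT adequate

E100XX → F_EXX = 100 ksi.
Total weld length L_w = 24 in. Treat welds as unit-width lines.
Polar moment about centroid: J = 2[d³/12 + d(b/2)²] = 2[12³/12 + 12×3.25²] = 541.5 in³.
Direct shear f_v = P/L_w = 54.2 / 24 = 2.258 kip/in (vertical).
Torsion M = P·e = 54.2 × 12.5 = 677.5 kip·in.
Critical point at (x, y) = (3.25, 6) from centroid. f_tx = M·y/J = 7.507 kip/in; f_ty = M·x/J = 4.066 kip/in.
Resultant f_max = √[f_tx² + (f_v + f_ty)²] = √[7.507² + (2.258 + 4.066)²] = 9.816 kip/in.
Capacity per unit length: r_n/Ω = (1/2.0) × 0.6 × 100 × (0.707 × 0.4375) = 9.279 kip/in.
9.816 > 9.279 → NOT adequate.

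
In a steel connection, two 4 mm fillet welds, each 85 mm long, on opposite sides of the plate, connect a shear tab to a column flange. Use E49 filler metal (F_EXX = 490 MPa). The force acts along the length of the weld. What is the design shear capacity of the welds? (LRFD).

φR_n ≈ 106 kN

Effective throat t_e = 0.707 × 4 = 2.828 mm.
Total length L = 170 mm; A_we = 2.828 × 170 = 480.8 mm².
F_nw = 0.6 F_EXX = 0.6 × 490 = 294 MPa.
φR_n = 0.75 × 294 × 480.8 × 10⁻³ = 106 kN.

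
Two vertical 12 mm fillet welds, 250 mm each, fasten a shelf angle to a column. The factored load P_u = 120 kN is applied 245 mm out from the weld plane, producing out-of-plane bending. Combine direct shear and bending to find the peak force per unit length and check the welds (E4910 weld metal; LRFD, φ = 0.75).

f_max ≈ 1430 N/mm; adequate

E49XX → F_EXX = 490 MPa.
L_w = 2 × 250 = 500 mm; section modulus (unit throat) S = 2 × L²/6 = 20830 mm².
Direct shear f_v = P/L_w = 120×10³/500 = 240 N/mm.
Moment M = P × e = 120×10³ × 245 = 29400000 N·mm; bending f_b = M/S = 1411 N/mm.
f_max = √(f_v² + f_b²) = √(240² + 1411²) = 1431 N/mm.
φr_n = 0.75 × 0.6 × 490 × (0.707 × 12) = 1871 N/mm → adequate.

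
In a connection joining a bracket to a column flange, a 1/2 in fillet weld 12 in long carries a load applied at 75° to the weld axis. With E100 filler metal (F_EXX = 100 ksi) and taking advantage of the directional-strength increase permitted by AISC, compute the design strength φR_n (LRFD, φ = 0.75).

t_e = 0.707 × 0.5 = 0.3535 in; A_we = 0.3535 × 12 = 4.242 in².
Directional factor: 1.0 + 0.5 sin^1.5(75°) = 1.475.
F_nw = 0.6 × 100 × 1.475 = 88.48 ksi.
φR_n = 0.75 × 88.48 × 4.242 = 281.5 kip.

φR_n ≈ 281 kip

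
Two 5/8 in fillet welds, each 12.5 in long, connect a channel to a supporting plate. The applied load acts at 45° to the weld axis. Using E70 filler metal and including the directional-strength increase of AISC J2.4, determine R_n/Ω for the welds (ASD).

E70XX → F_EXX = 70 ksi.
t_e = 0.707 × 0.625 = 0.4419 in; A_we = 0.4419 × 25 = 11.05 in².
Directional factor: 1.0 + 0.5 sin^1.5(45°) = 1.297.
F_nw = 0.6 × 70 × 1.297 = 54.49 ksi.
R_n/Ω = (54.49 × 11.05) / 2.0 = 301 kip.

R_n/Ω ≈ 301 kip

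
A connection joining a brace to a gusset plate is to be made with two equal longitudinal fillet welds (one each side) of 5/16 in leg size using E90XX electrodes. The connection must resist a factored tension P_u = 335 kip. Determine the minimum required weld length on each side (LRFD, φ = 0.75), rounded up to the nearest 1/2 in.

L = 19 in on each side

E90XX → F_EXX = 90 ksi.
Throat t_e = 0.707 × 0.3125 = 0.2209 in.
φr_n = 0.75 × 0.6 × 90 × 0.2209 = 8.948 kip/in.
L_req = P_u / φr_n = 335 / 8.948 = 37.44 in total.
Per side: 37.44 / 2 = 18.72 in.
Round up → use L = 19 in on each side.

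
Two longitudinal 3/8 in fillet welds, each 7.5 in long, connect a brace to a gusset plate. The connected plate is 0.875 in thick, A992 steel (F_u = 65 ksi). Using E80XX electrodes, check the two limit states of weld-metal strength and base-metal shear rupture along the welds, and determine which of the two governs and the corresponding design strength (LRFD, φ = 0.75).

E80XX → F_EXX = 80 ksi.
t_e = 0.707 × 0.375 = 0.2651 in; L = 15 in.
Weld metal: φR_n = 0.75 × 0.6 × 80 × 0.2651 × 15 = 143.2 kip.
Base metal (shear rupture): φR_n = 0.75 × 0.6 × 65 × 0.875 × 15 = 383.9 kip.
Governing: weld metal.

φR_n ≈ 143 kip (weld metal governs)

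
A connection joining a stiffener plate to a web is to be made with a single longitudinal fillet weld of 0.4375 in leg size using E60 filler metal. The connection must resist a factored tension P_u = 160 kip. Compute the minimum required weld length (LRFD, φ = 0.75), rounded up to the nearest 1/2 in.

L = 19.5 in

E60XX → F_EXX = 60 ksi.
Throat t_e = 0.707 × 0.4375 = 0.3093 in.
φr_n = 0.75 × 0.6 × 60 × 0.3093 = 8.351 kip/in.
L_req = P_u / φr_n = 160 / 8.351 = 19.16 in total.
Round up → use L = 19.5 in.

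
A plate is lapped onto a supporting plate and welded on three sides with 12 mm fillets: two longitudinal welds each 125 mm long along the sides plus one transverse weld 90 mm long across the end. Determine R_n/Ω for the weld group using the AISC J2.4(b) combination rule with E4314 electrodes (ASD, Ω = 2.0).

E43XX → F_EXX = 430 MPa.
t_e = 0.707 × 12 = 8.484 mm.
R_nwl = 0.6 × 430 × 8.484 × 250 × 10⁻³ = 547.2 kN (longitudinal, 2 welds).
R_nwt = 0.6 × 430 × 8.484 × 90 × 10⁻³ = 197 kN (transverse, base value).
(i) R_nwl + R_nwt = 744.2 kN; (ii) 0.85 R_nwl + 1.5 R_nwt = 760.6 kN.
R_n = max = 760.6 kN [governs: (ii)]; R_n/Ω = 380.3 kN.

R_n/Ω ≈ 380 kN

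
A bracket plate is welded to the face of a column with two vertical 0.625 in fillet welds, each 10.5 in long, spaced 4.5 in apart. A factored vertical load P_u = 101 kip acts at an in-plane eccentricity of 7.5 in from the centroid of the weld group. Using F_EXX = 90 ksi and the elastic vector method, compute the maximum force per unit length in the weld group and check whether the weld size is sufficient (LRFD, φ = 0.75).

f_max ≈ 16.9 kip/in; adequate

Total weld length L_w = 21 in. Treat welds as unit-width lines.
Polar moment about centroid: J = 2[d³/12 + d(b/2)²] = 2[10.5³/12 + 10.5×2.25²] = 299.2 in³.
Direct shear f_v = P/L_w = 101 / 21 = 4.81 kip/in (vertical).
Torsion M = P·e = 101 × 7.5 = 757.5 kip·in.
Critical point at (x, y) = (2.25, 5.25) from centroid. f_tx = M·y/J = 13.29 kip/in; f_ty = M·x/J = 5.695 kip/in.
Resultant f_max = √[f_tx² + (f_v + f_ty)²] = √[13.29² + (4.81 + 5.695)²] = 16.94 kip/in.
Capacity per unit length: φr_n = 0.75 × 0.6 × 90 × (0.707 × 0.625) = 17.9 kip/in.
16.94 ≤ 17.9 → adequate.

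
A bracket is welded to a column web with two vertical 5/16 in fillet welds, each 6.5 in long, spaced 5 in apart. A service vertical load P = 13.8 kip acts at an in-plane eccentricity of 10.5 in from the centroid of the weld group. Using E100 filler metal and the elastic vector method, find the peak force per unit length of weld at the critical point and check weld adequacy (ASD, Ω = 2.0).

f_max ≈ 5.39 kip/in; adequate

E100XX → F_EXX = 100 ksi.
Total weld length L_w = 13 in. Treat welds as unit-width lines.
Polar moment about centroid: J = 2[d³/12 + d(b/2)²] = 2[6.5³/12 + 6.5×2.5²] = 127 in³.
Direct shear f_v = P/L_w = 13.8 / 13 = 1.062 kip/in (vertical).
Torsion M = P·e = 13.8 × 10.5 = 144.9 kip·in.
Critical point at (x, y) = (2.5, 3.25) from centroid. f_tx = M·y/J = 3.707 kip/in; f_ty = M·x/J = 2.852 kip/in.
Resultant f_max = √[f_tx² + (f_v + f_ty)²] = √[3.707² + (1.062 + 2.852)²] = 5.391 kip/in.
Capacity per unit length: r_n/Ω = (1/2.0) × 0.6 × 100 × (0.707 × 0.3125) = 6.628 kip/in.
5.391 ≤ 6.628 → adequate.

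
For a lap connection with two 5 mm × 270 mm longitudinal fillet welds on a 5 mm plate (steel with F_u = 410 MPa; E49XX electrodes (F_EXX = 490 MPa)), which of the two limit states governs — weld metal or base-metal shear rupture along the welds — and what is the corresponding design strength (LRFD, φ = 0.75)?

t_e = 0.707 × 5 = 3.535 mm; L = 540 mm.
Weld metal: φR_n = 0.75 × 0.6 × 490 × 3.535 × 540 × 10⁻³ = 420.9 kN.
Base metal (shear rupture): φR_n = 0.75 × 0.6 × 410 × 5 × 540 × 10⁻³ = 498.2 kN.
Governing: weld metal.

φR_n ≈ 421 kN (weld metal governs)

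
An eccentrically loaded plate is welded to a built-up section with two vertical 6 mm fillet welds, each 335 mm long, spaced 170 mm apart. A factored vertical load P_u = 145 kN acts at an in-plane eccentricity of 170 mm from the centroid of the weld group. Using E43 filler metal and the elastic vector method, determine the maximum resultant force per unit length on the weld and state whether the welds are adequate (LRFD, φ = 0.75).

E43XX → F_EXX = 430 MPa.
Total weld length L_w = 670 mm. Treat welds as unit-width lines.
Polar moment about centroid: J = 2[d³/12 + d(b/2)²] = 2[335³/12 + 335×85²] = 11110000 mm³.
Direct shear f_v = P/L_w = 145×10³ / 670 = 216.4 N/mm (vertical).
Torsion M = P·e = 145×10³ × 170 = 24650000 N·mm.
Critical point at (x, y) = (85, 167.5) from centroid. f_tx = M·y/J = 371.7 N/mm; f_ty = M·x/J = 188.6 N/mm.
Resultant f_max = √[f_tx² + (f_v + f_ty)²] = √[371.7² + (216.4 + 188.6)²] = 549.8 N/mm.
Capacity per unit length: φr_n = 0.75 × 0.6 × 430 × (0.707 × 6) = 820.8 N/mm.
549.8 ≤ 820.8 → adequate.

f_max ≈ 550 N/mm; adequate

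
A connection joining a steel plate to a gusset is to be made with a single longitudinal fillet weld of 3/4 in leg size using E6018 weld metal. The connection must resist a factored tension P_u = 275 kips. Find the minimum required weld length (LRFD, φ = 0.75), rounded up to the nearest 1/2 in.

L = 19.5 in

E60XX → F_EXX = 60 ksi.
Throat t_e = 0.707 × 0.75 = 0.5302 in.
φr_n = 0.75 × 0.6 × 60 × 0.5302 = 14.32 kips/in.
L_req = P_u / φr_n = 275 / 14.32 = 19.21 in total.
Round up → use L = 19.5 in.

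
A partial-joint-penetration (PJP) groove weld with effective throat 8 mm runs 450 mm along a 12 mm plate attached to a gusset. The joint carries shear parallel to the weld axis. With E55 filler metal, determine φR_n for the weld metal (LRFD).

φR_n ≈ 891 kN

E55XX → F_EXX = 550 MPa.
Effective throat (given) t_e = 8 mm.
A_we = 8 × 450 = 3600 mm².
F_nw = 0.6 F_EXX = 330 MPa.
φR_n = 0.75 × 330 × 3600 × 10⁻³ = 891 kN.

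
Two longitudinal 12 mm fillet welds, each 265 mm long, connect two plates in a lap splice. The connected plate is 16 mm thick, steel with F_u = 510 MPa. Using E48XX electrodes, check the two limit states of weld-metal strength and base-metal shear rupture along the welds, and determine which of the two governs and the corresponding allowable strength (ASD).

E48XX → F_EXX = 480 MPa.
t_e = 0.707 × 12 = 8.484 mm; L = 530 mm.
Weld metal: R_n/Ω = (1/2.0) × 0.6 × 480 × 8.484 × 530 × 10⁻³ = 647.5 kN.
Base metal (shear rupture): R_n/Ω = (1/2.0) × 0.6 × 510 × 16 × 530 × 10⁻³ = 1297 kN.
Governing: weld metal.

R_n/Ω ≈ 647 kN (weld metal governs)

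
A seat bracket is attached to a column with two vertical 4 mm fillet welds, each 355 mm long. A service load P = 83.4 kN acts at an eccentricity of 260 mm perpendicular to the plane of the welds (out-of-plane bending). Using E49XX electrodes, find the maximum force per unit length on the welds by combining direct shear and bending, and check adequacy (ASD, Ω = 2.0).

E49XX → F_EXX = 490 MPa.
L_w = 2 × 355 = 710 mm; section modulus (unit throat) S = 2 × L²/6 = 42010 mm².
Direct shear f_v = P/L_w = 83.4×10³/710 = 117.5 N/mm.
Moment M = P × e = 83.4×10³ × 260 = 21684000 N·mm; bending f_b = M/S = 516.2 N/mm.
f_max = √(f_v² + f_b²) = √(117.5² + 516.2²) = 529.4 N/mm.
r_n/Ω = (1/2.0) × 0.6 × 490 × (0.707 × 4) = 415.7 N/mm → NOT adequate.

f_max ≈ 529 N/mm; NOT adequate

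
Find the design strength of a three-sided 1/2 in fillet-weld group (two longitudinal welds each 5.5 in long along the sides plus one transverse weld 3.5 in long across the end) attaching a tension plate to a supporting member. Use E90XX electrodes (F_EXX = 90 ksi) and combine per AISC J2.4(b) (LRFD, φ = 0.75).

φR_n ≈ 209 kip

t_e = 0.707 × 0.5 = 0.3535 in.
R_nwl = 0.6 × 90 × 0.3535 × 11 = 210 kip (longitudinal, 2 welds).
R_nwt = 0.6 × 90 × 0.3535 × 3.5 = 66.81 kip (transverse, base value).
(i) R_nwl + R_nwt = 276.8 kip; (ii) 0.85 R_nwl + 1.5 R_nwt = 278.7 kip.
R_n = max = 278.7 kip [governs: (ii)]; φR_n = 209 kip.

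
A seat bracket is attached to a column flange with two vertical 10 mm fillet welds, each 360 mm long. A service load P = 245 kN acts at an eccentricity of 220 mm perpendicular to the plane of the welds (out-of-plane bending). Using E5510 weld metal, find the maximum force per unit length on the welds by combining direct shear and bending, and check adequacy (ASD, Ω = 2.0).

f_max ≈ 1290 N/mm; NOT adequate

E55XX → F_EXX = 550 MPa.
L_w = 2 × 360 = 720 mm; section modulus (unit throat) S = 2 × L²/6 = 43200 mm².
Direct shear f_v = P/L_w = 245×10³/720 = 340.3 N/mm.
Moment M = P × e = 245×10³ × 220 = 53900000 N·mm; bending f_b = M/S = 1248 N/mm.
f_max = √(f_v² + f_b²) = √(340.3² + 1248²) = 1293 N/mm.
r_n/Ω = (1/2.0) × 0.6 × 550 × (0.707 × 10) = 1167 N/mm → NOT adequate.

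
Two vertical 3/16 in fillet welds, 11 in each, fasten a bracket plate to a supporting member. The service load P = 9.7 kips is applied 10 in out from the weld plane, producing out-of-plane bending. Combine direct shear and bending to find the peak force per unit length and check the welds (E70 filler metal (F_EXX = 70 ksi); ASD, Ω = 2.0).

f_max ≈ 2.45 kip/in; adequate

L_w = 2 × 11 = 22 in; section modulus (unit throat) S = 2 × L²/6 = 40.33 in².
Direct shear f_v = P/L_w = 9.7/22 = 0.4409 kip/in.
Moment M = P × e = 9.7 × 10 = 97 kip·in; bending f_b = M/S = 2.405 kip/in.
f_max = √(f_v² + f_b²) = √(0.4409² + 2.405²) = 2.445 kip/in.
r_n/Ω = (1/2.0) × 0.6 × 70 × (0.707 × 0.1875) = 2.784 kip/in → adequate.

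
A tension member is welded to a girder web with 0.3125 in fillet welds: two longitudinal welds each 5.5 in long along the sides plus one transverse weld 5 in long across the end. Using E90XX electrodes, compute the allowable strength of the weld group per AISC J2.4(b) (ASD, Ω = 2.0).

E90XX → F_EXX = 90 ksi.
t_e = 0.707 × 0.3125 = 0.2209 in.
R_nwl = 0.6 × 90 × 0.2209 × 11 = 131.2 kips (longitudinal, 2 welds).
R_nwt = 0.6 × 90 × 0.2209 × 5 = 59.65 kips (transverse, base value).
(i) R_nwl + R_nwt = 190.9 kips; (ii) 0.85 R_nwl + 1.5 R_nwt = 201 kips.
R_n = max = 201 kips [governs: (ii)]; R_n/Ω = 100.5 kips.

R_n/Ω ≈ 101 kips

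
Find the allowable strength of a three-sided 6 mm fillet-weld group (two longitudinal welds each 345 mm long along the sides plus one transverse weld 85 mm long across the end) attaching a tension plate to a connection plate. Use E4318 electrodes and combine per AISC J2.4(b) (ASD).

R_n/Ω ≈ 424 kN

E43XX → F_EXX = 430 MPa.
t_e = 0.707 × 6 = 4.242 mm.
R_nwl = 0.6 × 430 × 4.242 × 690 × 10⁻³ = 755.2 kN (longitudinal, 2 welds).
R_nwt = 0.6 × 430 × 4.242 × 85 × 10⁻³ = 93.03 kN (transverse, base value).
(i) R_nwl + R_nwt = 848.2 kN; (ii) 0.85 R_nwl + 1.5 R_nwt = 781.4 kN.
R_n = max = 848.2 kN [governs: (i)]; R_n/Ω = 424.1 kN.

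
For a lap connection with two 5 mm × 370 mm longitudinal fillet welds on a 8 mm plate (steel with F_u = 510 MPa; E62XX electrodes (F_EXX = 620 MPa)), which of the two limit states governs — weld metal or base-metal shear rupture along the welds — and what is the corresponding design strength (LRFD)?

φR_n ≈ 730 kN (weld metal governs)

t_e = 0.707 × 5 = 3.535 mm; L = 740 mm.
Weld metal: φR_n = 0.75 × 0.6 × 620 × 3.535 × 740 × 10⁻³ = 729.8 kN.
Base metal (shear rupture): φR_n = 0.75 × 0.6 × 510 × 8 × 740 × 10⁻³ = 1359 kN.
Governing: weld metal.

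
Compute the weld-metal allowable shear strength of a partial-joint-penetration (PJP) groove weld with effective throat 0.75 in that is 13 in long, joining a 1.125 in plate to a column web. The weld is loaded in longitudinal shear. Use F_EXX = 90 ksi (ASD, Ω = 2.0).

R_n/Ω ≈ 263 kips

Effective throat (given) t_e = 0.75 in.
A_we = 0.75 × 13 = 9.75 in².
F_nw = 0.6 F_EXX = 54 ksi.
R_n/Ω = (54 × 9.75) / 2.0 = 263.2 kips.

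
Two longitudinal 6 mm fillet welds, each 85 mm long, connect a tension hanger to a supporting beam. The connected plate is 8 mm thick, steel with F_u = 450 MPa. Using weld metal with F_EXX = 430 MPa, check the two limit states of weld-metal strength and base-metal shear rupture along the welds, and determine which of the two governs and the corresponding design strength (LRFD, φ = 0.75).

t_e = 0.707 × 6 = 4.242 mm; L = 170 mm.
Weld metal: φR_n = 0.75 × 0.6 × 430 × 4.242 × 170 × 10⁻³ = 139.5 kN.
Base metal (shear rupture): φR_n = 0.75 × 0.6 × 450 × 8 × 170 × 10⁻³ = 275.4 kN.
Governing: weld metal.

φR_n ≈ 140 kN (weld metal governs)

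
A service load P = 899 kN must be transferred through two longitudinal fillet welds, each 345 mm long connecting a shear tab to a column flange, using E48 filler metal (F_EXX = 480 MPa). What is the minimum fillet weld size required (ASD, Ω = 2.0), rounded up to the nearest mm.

Total weld length L = 690 mm.
Required throat t_e = P × Ω / (0.6 F_EXX × L) = 899 × 2.0 / (0.6 × 480 × 690 × 10⁻³) = 9.048 mm.
Required leg w = t_e / 0.707 = 12.8 mm → use 13 mm.

w = 13 mm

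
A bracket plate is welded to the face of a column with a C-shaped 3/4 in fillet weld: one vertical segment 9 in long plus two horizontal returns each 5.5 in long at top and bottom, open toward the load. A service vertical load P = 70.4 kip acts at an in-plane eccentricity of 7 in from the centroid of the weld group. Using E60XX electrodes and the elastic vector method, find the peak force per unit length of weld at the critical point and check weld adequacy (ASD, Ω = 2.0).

E60XX → F_EXX = 60 ksi.
Total weld length L_w = 20 in. Treat welds as unit-width lines.
Centroid: x̄ = 2×5.5×2.75 / 20 = 1.512 in from the vertical weld.
Polar moment about centroid: J = I_x + I_y = [9³/12 + 2×5.5×4.5²] + [9×1.512² + 2(5.5³/12 + 5.5×1.238²)] = 348.7 in³.
Direct shear f_v = P/L_w = 70.4 / 20 = 3.52 kip/in (vertical).
Torsion M = P·e = 70.4 × 7 = 492.8 kip·in.
Critical point at (x, y) = (3.987, 4.5) from centroid. f_tx = M·y/J = 6.36 kip/in; f_ty = M·x/J = 5.636 kip/in.
Resultant f_max = √[f_tx² + (f_v + f_ty)²] = √[6.36² + (3.52 + 5.636)²] = 11.15 kip/in.
Capacity per unit length: r_n/Ω = (1/2.0) × 0.6 × 60 × (0.707 × 0.75) = 9.544 kip/in.
11.15 > 9.544 → NOT adequate.

f_max ≈ 11.1 kip/in; NOT adequate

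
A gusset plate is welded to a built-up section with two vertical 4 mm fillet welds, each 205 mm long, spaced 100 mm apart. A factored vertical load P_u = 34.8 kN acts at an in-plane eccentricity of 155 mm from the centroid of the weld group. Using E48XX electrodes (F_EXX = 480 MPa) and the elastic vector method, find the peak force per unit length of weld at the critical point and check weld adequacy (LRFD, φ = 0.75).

f_max ≈ 297 N/mm; adequate

Total weld length L_w = 410 mm. Treat welds as unit-width lines.
Polar moment about centroid: J = 2[d³/12 + d(b/2)²] = 2[205³/12 + 205×50²] = 2461000 mm³.
Direct shear f_v = P/L_w = 34.8×10³ / 410 = 84.88 N/mm (vertical).
Torsion M = P·e = 34.8×10³ × 155 = 5394000 N·mm.
Critical point at (x, y) = (50, 102.5) from centroid. f_tx = M·y/J = 224.7 N/mm; f_ty = M·x/J = 109.6 N/mm.
Resultant f_max = √[f_tx² + (f_v + f_ty)²] = √[224.7² + (84.88 + 109.6)²] = 297.1 N/mm.
Capacity per unit length: φr_n = 0.75 × 0.6 × 480 × (0.707 × 4) = 610.8 N/mm.
297.1 ≤ 610.8 → adequate.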